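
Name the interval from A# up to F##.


Letter names: A → F spans 6 letter names → a 6th
Semitones: A# → F## = 9 half-steps
A 6th of 9 semitones is a major 6th
= major 6th


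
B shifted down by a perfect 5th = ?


Reasoning:
perfect 5th: 5 letter names, 7 semitones
Letter: B - 4 → E
Pitch: B - 7 semitones, spelled as an E → E
= E


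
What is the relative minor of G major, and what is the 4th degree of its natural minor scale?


Step by step:
The relative minor shares the major's key signature and starts on its 6th degree
6th degree = a major 6th above the tonic; a major 6th above G is E
→ relative minor of G major is E minor
E natural minor scale: E F# G A B C D
= E minor; 4th degree = A


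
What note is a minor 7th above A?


A 7th spans 7 letter names, so from A we land on G
A minor 7th = 10 semitones above A
Spell G at that pitch: G
= G


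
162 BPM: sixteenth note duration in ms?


Step by step:
One quarter-note beat = 60000 / BPM = 60000 / 162 ms
Sixteenth note = 1/4 × quarter note
Duration = 1/4 × 60000 / 162 = 15000 / 162
= 92.6 ms


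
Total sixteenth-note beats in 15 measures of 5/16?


Let's work it out.
Time signature 5/16: the bottom number 16 means the sixteenth note gets one count
The top number 5 means 5 sixteenth-note beats per measure
Total = 5 × 15 measures
= 75 sixteenth-note beats


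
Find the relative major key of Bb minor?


Solution.
The relative major shares the key signature and is a minor 3rd above the minor tonic
A minor 3rd above Bb is Db
→ relative major of Bb minor is Db major
= Db major


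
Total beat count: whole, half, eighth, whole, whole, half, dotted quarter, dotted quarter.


Beat values:
  whole = 4 beats
  half = 2 beats
  eighth = 0.5 beats
  whole = 4 beats
  whole = 4 beats
  half = 2 beats
  dotted quarter = 1.5 beats
  dotted quarter = 1.5 beats
Sum = 4 + 2 + 0.5 + 4 + 4 + 2 + 1.5 + 1.5
= 19.5 beats


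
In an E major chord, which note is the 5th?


Step by step:
Major triad = root + major 3rd (4 semitones) + perfect 5th (7 semitones)
A triad on E stacks thirds, so the chord tones use letter names E-G-B
Root: E
Major 3rd above E: G#
Perfect 5th above E: B
The 5th = B


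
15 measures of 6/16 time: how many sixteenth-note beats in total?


Reasoning:
Time signature 6/16: the bottom number 16 means the sixteenth note gets one count
The top number 6 means 6 sixteenth-note beats per measure
Total = 6 × 15 measures
= 90 sixteenth-note beats


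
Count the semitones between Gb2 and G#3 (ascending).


Step by step:
Absolute semitone position = octave×12 + chromatic position
Gb2: 2×12 + 6 = 30
G#3: 3×12 + 8 = 44
Difference = 44 - 30 = 14
= 14 semitones


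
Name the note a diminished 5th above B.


Solution.
A 5th spans 5 letter names, so from B we land on F
A diminished 5th = 6 semitones above B
Spell F at that pitch: F
= F


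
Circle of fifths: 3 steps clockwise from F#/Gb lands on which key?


Step by step:
Each clockwise step on the circle of fifths moves up a perfect 5th
From F#/Gb: F#/Gb → Db → Ab → Eb
= Eb


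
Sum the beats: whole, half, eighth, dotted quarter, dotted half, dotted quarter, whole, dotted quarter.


Working:
Beat values:
  whole = 4 beats
  half = 2 beats
  eighth = 0.5 beats
  dotted quarter = 1.5 beats
  dotted half = 3 beats
  dotted quarter = 1.5 beats
  whole = 4 beats
  dotted quarter = 1.5 beats
Sum = 4 + 2 + 0.5 + 1.5 + 3 + 1.5 + 4 + 1.5
= 18 beats


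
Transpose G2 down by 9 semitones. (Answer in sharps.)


G2: chromatic position 7 in octave 2 → absolute = 2×12 + 7 = 31
Transpose down 9: 31 - 9 = 22
22 = 1×12 + 10 → A# in octave 1
Result = A#1


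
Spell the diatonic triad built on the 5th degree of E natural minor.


Step by step:
E natural minor scale: E F# G A B C D
Diatonic triad on degree 5 stacks scale notes 5, 7, 2: B D F#
B→D = 3 semitones; B→F# = 7 semitones → minor triad
= B D F# (minor)


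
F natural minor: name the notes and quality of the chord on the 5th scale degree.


Solution.
F natural minor scale: F G Ab Bb C Db Eb
Diatonic triad on degree 5 stacks scale notes 5, 7, 2: C Eb G
C→Eb = 3 semitones; C→G = 7 semitones → minor triad
= C Eb G (minor)


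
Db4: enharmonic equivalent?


Let's work it out.
Enharmonic notes sound the same pitch but are spelled with different letter names
Db and C# name the same pitch class
= C#4


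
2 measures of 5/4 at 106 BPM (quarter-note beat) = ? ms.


Quarter-note beat duration = 60000 / 106 ms
Beats per measure (5/4) = 5
One measure = 5 × 60000 / 106 = 300000 / 106 ms
2 measures = 2 × 300000 / 106 = 600000 / 106
= 5660.4 ms


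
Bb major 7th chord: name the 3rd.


Solution.
Major 7th chord = root + major 3rd + perfect 5th + major 7th
Seventh chords stack in thirds, so the letter names are B-D-F-A
Root: Bb
Major 3rd above Bb: D
Perfect 5th above Bb: F
Major 7th above Bb: A
The 3rd = D


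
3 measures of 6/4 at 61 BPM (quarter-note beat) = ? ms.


Reasoning:
Quarter-note beat duration = 60000 / 61 ms
Beats per measure (6/4) = 6
One measure = 6 × 60000 / 61 = 360000 / 61 ms
3 measures = 3 × 360000 / 61 = 1080000 / 61
= 17704.9 ms


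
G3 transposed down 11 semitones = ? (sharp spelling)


Working:
G3: chromatic position 7 in octave 3 → absolute = 3×12 + 7 = 43
Transpose down 11: 43 - 11 = 32
32 = 2×12 + 8 → G# in octave 2
Result = G#2


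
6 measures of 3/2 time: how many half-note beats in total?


Time signature 3/2: the bottom number 2 means the half note gets one count
The top number 3 means 3 half-note beats per measure
Total = 3 × 6 measures
= 18 half-note beats


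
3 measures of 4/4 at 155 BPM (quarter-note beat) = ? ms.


Quarter-note beat duration = 60000 / 155 ms
Beats per measure (4/4) = 4
One measure = 4 × 60000 / 155 = 240000 / 155 ms
3 measures = 3 × 240000 / 155 = 720000 / 155
= 4645.2 ms


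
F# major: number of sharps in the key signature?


Reasoning:
Sharp major keys follow the circle of fifths: C(0), G(1), D(2), A(3), E(4), B(5), F#(6), C#(7)
F# major has 6 sharps
Order of sharps: F# C# G# D# A# E# B# → first 6: F#, C#, G#, D#, A#, E#
= 6 sharps


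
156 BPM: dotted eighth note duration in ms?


Reasoning:
One quarter-note beat = 60000 / BPM = 60000 / 156 ms
Dotted eighth note = 3/4 × quarter note
Duration = 3/4 × 60000 / 156 = 45000 / 156
= 288.5 ms


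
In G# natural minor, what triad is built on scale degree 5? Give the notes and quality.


Solution.
G# natural minor scale: G# A# B C# D# E F#
Diatonic triad on degree 5 stacks scale notes 5, 7, 2: D# F# A#
D#→F# = 3 semitones; D#→A# = 7 semitones → minor triad
= D# F# A# (minor)


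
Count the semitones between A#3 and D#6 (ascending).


Step by step:
Absolute semitone position = octave×12 + chromatic position
A#3: 3×12 + 10 = 46
D#6: 6×12 + 3 = 75
Difference = 75 - 46 = 29
= 29 semitones


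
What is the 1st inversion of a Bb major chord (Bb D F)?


Root position: Bb D F
1st inversion: move root up an octave
Bass note: D
Notes (bottom to top) = D F Bb


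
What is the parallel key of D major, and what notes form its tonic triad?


Solution.
Parallel keys share the same tonic but differ in mode
D major → parallel is D minor
Tonic triad of D minor = D F A
= D minor; triad = D F A


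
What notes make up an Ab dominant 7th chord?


Dominant 7th chord = root + major 3rd + perfect 5th + minor 7th
Seventh chords stack in thirds, so the letter names are A-C-E-G
Root: Ab
Major 3rd above Ab: C
Perfect 5th above Ab: Eb
Minor 7th above Ab: Gb
Chord = Ab C Eb Gb


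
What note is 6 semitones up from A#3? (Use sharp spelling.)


A#3: chromatic position 10 in octave 3 → absolute = 3×12 + 10 = 46
Transpose up 6: 46 + 6 = 52
52 = 4×12 + 4 → E in octave 4
Result = E4


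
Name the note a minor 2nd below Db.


Let's work it out.
A 2nd spans 2 letter names, so from D we land on C
A minor 2nd = 1 semitone below Db
Spell C at that pitch: C
= C


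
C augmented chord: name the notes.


Augmented triad = root + major 3rd (4 semitones) + augmented 5th (8 semitones)
A triad on C stacks thirds, so the chord tones use letter names C-E-G
Root: C
Major 3rd above C: E
Augmented 5th above C: G#
Chord = C E G#


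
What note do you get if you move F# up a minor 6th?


Working:
minor 6th: 6 letter names, 8 semitones
Letter: F + 5 → D
Pitch: F# + 8 semitones, spelled as a D → D
= D


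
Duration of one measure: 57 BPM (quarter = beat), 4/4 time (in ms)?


Reasoning:
Quarter-note beat duration = 60000 / 57 ms
Beats per measure (4/4) = 4
One measure = 4 × 60000 / 57 = 240000 / 57 ms
= 4210.5 ms


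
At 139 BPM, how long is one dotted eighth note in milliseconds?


Reasoning:
One quarter-note beat = 60000 / BPM = 60000 / 139 ms
Dotted eighth note = 3/4 × quarter note
Duration = 3/4 × 60000 / 139 = 45000 / 139
= 323.7 ms


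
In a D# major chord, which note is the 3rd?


Major triad = root + major 3rd (4 semitones) + perfect 5th (7 semitones)
A triad on D# stacks thirds, so the chord tones use letter names D-F-A
Root: D#
Major 3rd above D#: F##
Perfect 5th above D#: A#
The 3rd = F##


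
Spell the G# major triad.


Let's work it out.
Major triad = root + major 3rd (4 semitones) + perfect 5th (7 semitones)
A triad on G# stacks thirds, so the chord tones use letter names G-B-D
Root: G#
Major 3rd above G#: B#
Perfect 5th above G#: D#
Chord = G# B# D#


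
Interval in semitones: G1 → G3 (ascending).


Let's work it out.
Absolute semitone position = octave×12 + chromatic position
G1: 1×12 + 7 = 19
G3: 3×12 + 7 = 43
Difference = 43 - 19 = 24
= 24 semitones


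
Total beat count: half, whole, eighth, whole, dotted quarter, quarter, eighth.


Let's work it out.
Beat values:
  half = 2 beats
  whole = 4 beats
  eighth = 0.5 beats
  whole = 4 beats
  dotted quarter = 1.5 beats
  quarter = 1 beat
  eighth = 0.5 beats
Sum = 2 + 4 + 0.5 + 4 + 1.5 + 1 + 0.5
= 13.5 beats


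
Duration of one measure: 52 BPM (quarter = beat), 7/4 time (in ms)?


Let's work it out.
Quarter-note beat duration = 60000 / 52 ms
Beats per measure (7/4) = 7
One measure = 7 × 60000 / 52 = 420000 / 52 ms
= 8076.9 ms


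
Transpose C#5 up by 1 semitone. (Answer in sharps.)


Reasoning:
C#5: chromatic position 1 in octave 5 → absolute = 5×12 + 1 = 61
Transpose up 1: 61 + 1 = 62
62 = 5×12 + 2 → D in octave 5
Result = D5


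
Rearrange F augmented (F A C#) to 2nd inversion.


Working:
Root position: F A C#
2nd inversion: move root and 3rd up an octave
Bass note: C#
Notes (bottom to top) = C# F A


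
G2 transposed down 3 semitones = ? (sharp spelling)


Working:
G2: chromatic position 7 in octave 2 → absolute = 2×12 + 7 = 31
Transpose down 3: 31 - 3 = 28
28 = 2×12 + 4 → E in octave 2
Result = E2


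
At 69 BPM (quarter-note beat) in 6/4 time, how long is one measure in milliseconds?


Quarter-note beat duration = 60000 / 69 ms
Beats per measure (6/4) = 6
One measure = 6 × 60000 / 69 = 360000 / 69 ms
= 5217.4 ms


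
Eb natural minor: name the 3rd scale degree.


Natural minor scale pattern: W-H-W-W-H-W-W (2-1-2-2-1-2-2 semitones)
Starting from Eb:
  Eb + 2 semitones → F
  F + 1 semitone → Gb
  Gb + 2 semitones → Ab
  Ab + 2 semitones → Bb
  Bb + 1 semitone → Cb
  Cb + 2 semitones → Db
  Db + 2 semitones → Eb
Scale: Eb F Gb Ab Bb Cb Db
Degree 3 = Gb


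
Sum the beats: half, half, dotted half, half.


Let's work it out.
Beat values:
  half = 2 beats
  half = 2 beats
  dotted half = 3 beats
  half = 2 beats
Sum = 2 + 2 + 3 + 2
= 9 beats


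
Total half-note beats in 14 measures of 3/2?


Reasoning:
Time signature 3/2: the bottom number 2 means the half note gets one count
The top number 3 means 3 half-note beats per measure
Total = 3 × 14 measures
= 42 half-note beats


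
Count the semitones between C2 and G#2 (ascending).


Working:
Absolute semitone position = octave×12 + chromatic position
C2: 2×12 + 0 = 24
G#2: 2×12 + 8 = 32
Difference = 32 - 24 = 8
= 8 semitones


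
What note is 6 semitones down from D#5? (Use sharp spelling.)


Step by step:
D#5: chromatic position 3 in octave 5 → absolute = 5×12 + 3 = 63
Transpose down 6: 63 - 6 = 57
57 = 4×12 + 9 → A in octave 4
Result = A4


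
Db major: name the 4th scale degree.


Solution.
Major scale pattern: W-W-H-W-W-W-H (2-2-1-2-2-2-1 semitones)
Starting from Db:
  Db + 2 semitones → Eb
  Eb + 2 semitones → F
  F + 1 semitone → Gb
  Gb + 2 semitones → Ab
  Ab + 2 semitones → Bb
  Bb + 2 semitones → C
  C + 1 semitone → Db
Scale: Db Eb F Gb Ab Bb C
Degree 4 = Gb


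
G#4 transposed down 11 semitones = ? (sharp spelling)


Solution.
G#4: chromatic position 8 in octave 4 → absolute = 4×12 + 8 = 56
Transpose down 11: 56 - 11 = 45
45 = 3×12 + 9 → A in octave 3
Result = A3


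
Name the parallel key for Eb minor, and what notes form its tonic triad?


Let's work it out.
Parallel keys share the same tonic but differ in mode
Eb minor → parallel is Eb major
Tonic triad of Eb major = Eb G Bb
= Eb major; triad = Eb G Bb


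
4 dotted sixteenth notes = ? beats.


Reasoning:
Base sixteenth note = 1/4 beats
Dot 1 adds half the previous value: +1/8
One dotted sixteenth = 1/4 + 1/8 = 3/8
4 of them = 4 × 3/8 = 3/2
= 3/2 beats


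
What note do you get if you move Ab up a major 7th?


Let's work it out.
major 7th: 7 letter names, 11 semitones
Letter: A + 6 → G
Pitch: Ab + 11 semitones, spelled as a G → G
= G


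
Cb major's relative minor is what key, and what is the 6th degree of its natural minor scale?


The relative minor shares the major's key signature and starts on its 6th degree
6th degree = a major 6th above the tonic; a major 6th above Cb is Ab
→ relative minor of Cb major is Ab minor
Ab natural minor scale: Ab Bb Cb Db Eb Fb Gb
= Ab minor; 6th degree = Fb


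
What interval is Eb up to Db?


Letter names: E → D spans 7 letter names → a 7th
Semitones: Eb → Db = 10 half-steps
A 7th of 10 semitones is a minor 7th
= minor 7th


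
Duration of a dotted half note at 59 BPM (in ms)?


Step by step:
One quarter-note beat = 60000 / BPM = 60000 / 59 ms
Dotted half note = 3 × quarter note
Duration = 3 × 60000 / 59 = 180000 / 59
= 3050.8 ms


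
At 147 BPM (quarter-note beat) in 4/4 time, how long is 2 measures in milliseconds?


Reasoning:
Quarter-note beat duration = 60000 / 147 ms
Beats per measure (4/4) = 4
One measure = 4 × 60000 / 147 = 240000 / 147 ms
2 measures = 2 × 240000 / 147 = 480000 / 147
= 3265.3 ms


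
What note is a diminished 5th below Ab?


Step by step:
A 5th spans 5 letter names, so from A we land on D
A diminished 5th = 6 semitones below Ab
Spell D at that pitch: D
= D


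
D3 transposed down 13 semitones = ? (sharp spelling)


D3: chromatic position 2 in octave 3 → absolute = 3×12 + 2 = 38
Transpose down 13: 38 - 13 = 25
25 = 2×12 + 1 → C# in octave 2
Result = C#2


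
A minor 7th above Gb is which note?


Reasoning:
A 7th spans 7 letter names, so from G we land on F
A minor 7th = 10 semitones above Gb
Spell F at that pitch: Fb
= Fb


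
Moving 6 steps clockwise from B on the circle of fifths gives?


Reasoning:
Each clockwise step on the circle of fifths moves up a perfect 5th
From B: B → F#/Gb → Db → Ab → Eb → Bb → F
= F


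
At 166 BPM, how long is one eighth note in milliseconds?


Let's work it out.
One quarter-note beat = 60000 / BPM = 60000 / 166 ms
Eighth note = 1/2 × quarter note
Duration = 1/2 × 60000 / 166 = 30000 / 166
= 180.7 ms


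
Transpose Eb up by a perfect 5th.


perfect 5th: 5 letter names, 7 semitones
Letter: E + 4 → B
Pitch: Eb + 7 semitones, spelled as a B → Bb
= Bb


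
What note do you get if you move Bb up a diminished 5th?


diminished 5th: 5 letter names, 6 semitones
Letter: B + 4 → F
Pitch: Bb + 6 semitones, spelled as an F → Fb
= Fb


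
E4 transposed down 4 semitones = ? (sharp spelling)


E4: chromatic position 4 in octave 4 → absolute = 4×12 + 4 = 52
Transpose down 4: 52 - 4 = 48
48 = 4×12 + 0 → C in octave 4
Result = C4


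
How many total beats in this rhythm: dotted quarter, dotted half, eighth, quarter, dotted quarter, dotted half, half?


Working:
Beat values:
  dotted quarter = 1.5 beats
  dotted half = 3 beats
  eighth = 0.5 beats
  quarter = 1 beat
  dotted quarter = 1.5 beats
  dotted half = 3 beats
  half = 2 beats
Sum = 1.5 + 3 + 0.5 + 1 + 1.5 + 3 + 2
= 12.5 beats


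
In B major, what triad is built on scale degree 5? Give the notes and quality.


Solution.
B major scale: B C# D# E F# G# A#
Diatonic triad on degree 5 stacks scale notes 5, 7, 2: F# A# C#
F#→A# = 4 semitones; F#→C# = 7 semitones → major triad
= F# A# C# (major)


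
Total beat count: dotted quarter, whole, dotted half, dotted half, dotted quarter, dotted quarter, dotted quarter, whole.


Let's work it out.
Beat values:
  dotted quarter = 1.5 beats
  whole = 4 beats
  dotted half = 3 beats
  dotted half = 3 beats
  dotted quarter = 1.5 beats
  dotted quarter = 1.5 beats
  dotted quarter = 1.5 beats
  whole = 4 beats
Sum = 1.5 + 4 + 3 + 3 + 1.5 + 1.5 + 1.5 + 4
= 20 beats


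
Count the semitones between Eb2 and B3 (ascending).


Working:
Absolute semitone position = octave×12 + chromatic position
Eb2: 2×12 + 3 = 27
B3: 3×12 + 11 = 47
Difference = 47 - 27 = 20
= 20 semitones


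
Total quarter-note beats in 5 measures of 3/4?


Solution.
Time signature 3/4: the bottom number 4 means the quarter note gets one count
The top number 3 means 3 quarter-note beats per measure
Total = 3 × 5 measures
= 15 quarter-note beats


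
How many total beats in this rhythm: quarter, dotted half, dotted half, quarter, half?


Working:
Beat values:
  quarter = 1 beat
  dotted half = 3 beats
  dotted half = 3 beats
  quarter = 1 beat
  half = 2 beats
Sum = 1 + 3 + 3 + 1 + 2
= 10 beats


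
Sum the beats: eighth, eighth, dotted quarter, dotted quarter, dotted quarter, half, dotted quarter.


Working:
Beat values:
  eighth = 0.5 beats
  eighth = 0.5 beats
  dotted quarter = 1.5 beats
  dotted quarter = 1.5 beats
  dotted quarter = 1.5 beats
  half = 2 beats
  dotted quarter = 1.5 beats
Sum = 0.5 + 0.5 + 1.5 + 1.5 + 1.5 + 2 + 1.5
= 9 beats


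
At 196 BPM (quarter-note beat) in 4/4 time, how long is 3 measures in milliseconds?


Quarter-note beat duration = 60000 / 196 ms
Beats per measure (4/4) = 4
One measure = 4 × 60000 / 196 = 240000 / 196 ms
3 measures = 3 × 240000 / 196 = 720000 / 196
= 3673.5 ms


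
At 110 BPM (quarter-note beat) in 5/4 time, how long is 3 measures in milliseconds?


Solution.
Quarter-note beat duration = 60000 / 110 ms
Beats per measure (5/4) = 5
One measure = 5 × 60000 / 110 = 300000 / 110 ms
3 measures = 3 × 300000 / 110 = 900000 / 110
= 8181.8 ms


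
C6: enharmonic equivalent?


Let's work it out.
Enharmonic notes sound the same pitch but are spelled with different letter names
C and Dbb name the same pitch class
= Dbb6


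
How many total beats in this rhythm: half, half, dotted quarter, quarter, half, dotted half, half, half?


Beat values:
  half = 2 beats
  half = 2 beats
  dotted quarter = 1.5 beats
  quarter = 1 beat
  half = 2 beats
  dotted half = 3 beats
  half = 2 beats
  half = 2 beats
Sum = 2 + 2 + 1.5 + 1 + 2 + 3 + 2 + 2
= 15.5 beats


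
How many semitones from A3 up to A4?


Reasoning:
Absolute semitone position = octave×12 + chromatic position
A3: 3×12 + 9 = 45
A4: 4×12 + 9 = 57
Difference = 57 - 45 = 12
= 12 semitones


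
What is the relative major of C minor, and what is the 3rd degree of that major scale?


Step by step:
The relative major shares the key signature and is a minor 3rd above the minor tonic
A minor 3rd above C is Eb
→ relative major of C minor is Eb major
Eb major scale: Eb F G Ab Bb C D
= Eb major; 3rd degree = G


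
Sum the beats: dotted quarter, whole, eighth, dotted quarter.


Working:
Beat values:
  dotted quarter = 1.5 beats
  whole = 4 beats
  eighth = 0.5 beats
  dotted quarter = 1.5 beats
Sum = 1.5 + 4 + 0.5 + 1.5
= 7.5 beats


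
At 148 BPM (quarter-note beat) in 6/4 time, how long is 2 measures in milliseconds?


Working:
Quarter-note beat duration = 60000 / 148 ms
Beats per measure (6/4) = 6
One measure = 6 × 60000 / 148 = 360000 / 148 ms
2 measures = 2 × 360000 / 148 = 720000 / 148
= 4864.9 ms


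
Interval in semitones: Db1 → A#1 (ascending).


Solution.
Absolute semitone position = octave×12 + chromatic position
Db1: 1×12 + 1 = 13
A#1: 1×12 + 10 = 22
Difference = 22 - 13 = 9
= 9 semitones


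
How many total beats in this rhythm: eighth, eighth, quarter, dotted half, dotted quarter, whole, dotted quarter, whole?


Solution.
Beat values:
  eighth = 0.5 beats
  eighth = 0.5 beats
  quarter = 1 beat
  dotted half = 3 beats
  dotted quarter = 1.5 beats
  whole = 4 beats
  dotted quarter = 1.5 beats
  whole = 4 beats
Sum = 0.5 + 0.5 + 1 + 3 + 1.5 + 4 + 1.5 + 4
= 16 beats


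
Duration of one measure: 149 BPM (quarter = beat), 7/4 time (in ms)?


Reasoning:
Quarter-note beat duration = 60000 / 149 ms
Beats per measure (7/4) = 7
One measure = 7 × 60000 / 149 = 420000 / 149 ms
= 2818.8 ms


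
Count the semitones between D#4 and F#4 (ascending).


Step by step:
Absolute semitone position = octave×12 + chromatic position
D#4: 4×12 + 3 = 51
F#4: 4×12 + 6 = 54
Difference = 54 - 51 = 3
= 3 semitones


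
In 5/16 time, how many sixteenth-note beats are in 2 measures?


Working:
Time signature 5/16: the bottom number 16 means the sixteenth note gets one count
The top number 5 means 5 sixteenth-note beats per measure
Total = 5 × 2 measures
= 10 sixteenth-note beats


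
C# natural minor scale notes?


Working:
Natural minor scale pattern: W-H-W-W-H-W-W (2-1-2-2-1-2-2 semitones)
Starting from C#:
  C# + 2 semitones → D#
  D# + 1 semitone → E
  E + 2 semitones → F#
  F# + 2 semitones → G#
  G# + 1 semitone → A
  A + 2 semitones → B
  B + 2 semitones → C#
Scale = C# D# E F# G# A B


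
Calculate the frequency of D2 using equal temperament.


f = 440 × 2^(n/12) where n = semitones from A4
D2: -31 semitones from A4
f = 440 × 2^(-31/12)
f = 73.42 Hz


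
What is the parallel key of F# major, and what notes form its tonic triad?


Reasoning:
Parallel keys share the same tonic but differ in mode
F# major → parallel is F# minor
Tonic triad of F# minor = F# A C#
= F# minor; triad = F# A C#


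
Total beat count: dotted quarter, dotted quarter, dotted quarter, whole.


Solution.
Beat values:
  dotted quarter = 1.5 beats
  dotted quarter = 1.5 beats
  dotted quarter = 1.5 beats
  whole = 4 beats
Sum = 1.5 + 1.5 + 1.5 + 4
= 8.5 beats


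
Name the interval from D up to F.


Letter names: D → F spans 3 letter names → a 3rd
Semitones: D → F = 3 half-steps
A 3rd of 3 semitones is a minor 3rd
= minor 3rd


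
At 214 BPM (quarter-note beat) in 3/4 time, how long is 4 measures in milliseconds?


Let's work it out.
Quarter-note beat duration = 60000 / 214 ms
Beats per measure (3/4) = 3
One measure = 3 × 60000 / 214 = 180000 / 214 ms
4 measures = 4 × 180000 / 214 = 720000 / 214
= 3364.5 ms


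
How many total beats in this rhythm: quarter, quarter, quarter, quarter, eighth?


Beat values:
  quarter = 1 beat
  quarter = 1 beat
  quarter = 1 beat
  quarter = 1 beat
  eighth = 0.5 beats
Sum = 1 + 1 + 1 + 1 + 0.5
= 4.5 beats


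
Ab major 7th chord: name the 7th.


Major 7th chord = root + major 3rd + perfect 5th + major 7th
Seventh chords stack in thirds, so the letter names are A-C-E-G
Root: Ab
Major 3rd above Ab: C
Perfect 5th above Ab: Eb
Major 7th above Ab: G
The 7th = G


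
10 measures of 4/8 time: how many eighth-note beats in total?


Working:
Time signature 4/8: the bottom number 8 means the eighth note gets one count
The top number 4 means 4 eighth-note beats per measure
Total = 4 × 10 measures
= 40 eighth-note beats


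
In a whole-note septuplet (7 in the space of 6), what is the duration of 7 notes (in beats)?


Solution.
Septuplet: 7 notes occupy the space of 6 whole notes
Space = 6 × 4 = 24 beats
Each septuplet note = 24 / 7 = 24/7 beats
7 notes = 7 × 24/7 = 24
= 24 beats


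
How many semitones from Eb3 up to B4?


Solution.
Absolute semitone position = octave×12 + chromatic position
Eb3: 3×12 + 3 = 39
B4: 4×12 + 11 = 59
Difference = 59 - 39 = 20
= 20 semitones


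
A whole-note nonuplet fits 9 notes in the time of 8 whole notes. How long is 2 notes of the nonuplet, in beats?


Step by step:
Nonuplet: 9 notes occupy the space of 8 whole notes
Space = 8 × 4 = 32 beats
Each nonuplet note = 32 / 9 = 32/9 beats
2 notes = 2 × 32/9 = 64/9
= 64/9 beats


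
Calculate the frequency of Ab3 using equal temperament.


Let's work it out.
f = 440 × 2^(n/12) where n = semitones from A4
Ab3: -13 semitones from A4
f = 440 × 2^(-13/12)
f = 207.65 Hz


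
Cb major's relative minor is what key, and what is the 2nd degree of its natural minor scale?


Working:
The relative minor shares the major's key signature and starts on its 6th degree
6th degree = a major 6th above the tonic; a major 6th above Cb is Ab
→ relative minor of Cb major is Ab minor
Ab natural minor scale: Ab Bb Cb Db Eb Fb Gb
= Ab minor; 2nd degree = Bb


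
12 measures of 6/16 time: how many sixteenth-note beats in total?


Solution.
Time signature 6/16: the bottom number 16 means the sixteenth note gets one count
The top number 6 means 6 sixteenth-note beats per measure
Total = 6 × 12 measures
= 72 sixteenth-note beats


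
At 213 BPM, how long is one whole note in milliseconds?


Step by step:
One quarter-note beat = 60000 / BPM = 60000 / 213 ms
Whole note = 4 × quarter note
Duration = 4 × 60000 / 213 = 240000 / 213
= 1126.8 ms


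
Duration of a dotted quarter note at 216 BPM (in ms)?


Solution.
One quarter-note beat = 60000 / BPM = 60000 / 216 ms
Dotted quarter note = 3/2 × quarter note
Duration = 3/2 × 60000 / 216 = 90000 / 216
= 416.7 ms


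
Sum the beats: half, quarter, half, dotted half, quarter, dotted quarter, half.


Beat values:
  half = 2 beats
  quarter = 1 beat
  half = 2 beats
  dotted half = 3 beats
  quarter = 1 beat
  dotted quarter = 1.5 beats
  half = 2 beats
Sum = 2 + 1 + 2 + 3 + 1 + 1.5 + 2
= 12.5 beats


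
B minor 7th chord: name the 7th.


Solution.
Minor 7th chord = root + minor 3rd + perfect 5th + minor 7th
Seventh chords stack in thirds, so the letter names are B-D-F-A
Root: B
Minor 3rd above B: D
Perfect 5th above B: F#
Minor 7th above B: A
The 7th = A


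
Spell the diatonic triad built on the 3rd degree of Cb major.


Solution.
Cb major scale: Cb Db Eb Fb Gb Ab Bb
Diatonic triad on degree 3 stacks scale notes 3, 5, 7: Eb Gb Bb
Eb→Gb = 3 semitones; Eb→Bb = 7 semitones → minor triad
= Eb Gb Bb (minor)


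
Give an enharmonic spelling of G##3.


Enharmonic notes sound the same pitch but are spelled with different letter names
G## and A name the same pitch class
= A3


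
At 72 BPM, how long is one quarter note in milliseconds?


Solution.
One quarter-note beat = 60000 / BPM = 60000 / 72 ms
Duration = 60000 / 72
= 833.3 ms


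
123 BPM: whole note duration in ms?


Reasoning:
One quarter-note beat = 60000 / BPM = 60000 / 123 ms
Whole note = 4 × quarter note
Duration = 4 × 60000 / 123 = 240000 / 123
= 1951.2 ms


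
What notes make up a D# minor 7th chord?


Step by step:
Minor 7th chord = root + minor 3rd + perfect 5th + minor 7th
Seventh chords stack in thirds, so the letter names are D-F-A-C
Root: D#
Minor 3rd above D#: F#
Perfect 5th above D#: A#
Minor 7th above D#: C#
Chord = D# F# A# C#


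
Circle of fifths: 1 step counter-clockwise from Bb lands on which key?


Each counter-clockwise step moves down a perfect 5th (= up a perfect 4th)
From Bb: Bb → Eb
= Eb


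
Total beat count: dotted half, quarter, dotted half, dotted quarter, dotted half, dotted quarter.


Reasoning:
Beat values:
  dotted half = 3 beats
  quarter = 1 beat
  dotted half = 3 beats
  dotted quarter = 1.5 beats
  dotted half = 3 beats
  dotted quarter = 1.5 beats
Sum = 3 + 1 + 3 + 1.5 + 3 + 1.5
= 13 beats


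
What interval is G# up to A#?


Let's work it out.
Letter names: G → A spans 2 letter names → a 2nd
Semitones: G# → A# = 2 half-steps
A 2nd of 2 semitones is a major 2nd
= major 2nd


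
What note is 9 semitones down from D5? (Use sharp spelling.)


Working:
D5: chromatic position 2 in octave 5 → absolute = 5×12 + 2 = 62
Transpose down 9: 62 - 9 = 53
53 = 4×12 + 5 → F in octave 4
Result = F4


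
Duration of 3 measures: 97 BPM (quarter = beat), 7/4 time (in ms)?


Working:
Quarter-note beat duration = 60000 / 97 ms
Beats per measure (7/4) = 7
One measure = 7 × 60000 / 97 = 420000 / 97 ms
3 measures = 3 × 420000 / 97 = 1260000 / 97
= 12989.7 ms


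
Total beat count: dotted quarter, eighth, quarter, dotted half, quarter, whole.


Reasoning:
Beat values:
  dotted quarter = 1.5 beats
  eighth = 0.5 beats
  quarter = 1 beat
  dotted half = 3 beats
  quarter = 1 beat
  whole = 4 beats
Sum = 1.5 + 0.5 + 1 + 3 + 1 + 4
= 11 beats


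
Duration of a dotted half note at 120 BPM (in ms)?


Working:
One quarter-note beat = 60000 / BPM = 60000 / 120 ms
Dotted half note = 3 × quarter note
Duration = 3 × 60000 / 120 = 180000 / 120
= 1500.0 ms


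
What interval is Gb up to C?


Letter names: G → C spans 4 letter names → a 4th
Semitones: Gb → C = 6 half-steps
A 4th of 6 semitones is an augmented 4th
= augmented 4th


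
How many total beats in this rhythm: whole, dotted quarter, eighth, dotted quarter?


Beat values:
  whole = 4 beats
  dotted quarter = 1.5 beats
  eighth = 0.5 beats
  dotted quarter = 1.5 beats
Sum = 4 + 1.5 + 0.5 + 1.5
= 7.5 beats


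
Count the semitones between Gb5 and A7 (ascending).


Absolute semitone position = octave×12 + chromatic position
Gb5: 5×12 + 6 = 66
A7: 7×12 + 9 = 93
Difference = 93 - 66 = 27
= 27 semitones


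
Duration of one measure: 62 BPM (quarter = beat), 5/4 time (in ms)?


Let's work it out.
Quarter-note beat duration = 60000 / 62 ms
Beats per measure (5/4) = 5
One measure = 5 × 60000 / 62 = 300000 / 62 ms
= 4838.7 ms


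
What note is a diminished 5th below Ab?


Step by step:
A 5th spans 5 letter names, so from A we land on D
A diminished 5th = 6 semitones below Ab
Spell D at that pitch: D
= D


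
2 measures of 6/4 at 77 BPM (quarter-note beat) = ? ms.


Reasoning:
Quarter-note beat duration = 60000 / 77 ms
Beats per measure (6/4) = 6
One measure = 6 × 60000 / 77 = 360000 / 77 ms
2 measures = 2 × 360000 / 77 = 720000 / 77
= 9350.6 ms


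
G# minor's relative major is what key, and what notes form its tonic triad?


Working:
The relative major shares the key signature and is a minor 3rd above the minor tonic
A minor 3rd above G# is B
→ relative major of G# minor is B major
Tonic triad of B major = root + major 3rd + perfect 5th = B D# F#
= B major; triad = B D# F#


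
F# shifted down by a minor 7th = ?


Solution.
minor 7th: 7 letter names, 10 semitones
Letter: F - 6 → G
Pitch: F# - 10 semitones, spelled as a G → G#
= G#


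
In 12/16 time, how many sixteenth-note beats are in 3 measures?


Solution.
Time signature 12/16: the bottom number 16 means the sixteenth note gets one count
The top number 12 means 12 sixteenth-note beats per measure
Total = 12 × 3 measures
= 36 sixteenth-note beats


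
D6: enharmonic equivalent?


Working:
Enharmonic notes sound the same pitch but are spelled with different letter names
D and C## name the same pitch class
= C##6


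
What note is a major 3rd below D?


Step by step:
A 3rd spans 3 letter names, so from D we land on B
A major 3rd = 4 semitones below D
Spell B at that pitch: Bb
= Bb


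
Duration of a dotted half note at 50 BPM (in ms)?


Reasoning:
One quarter-note beat = 60000 / BPM = 60000 / 50 ms
Dotted half note = 3 × quarter note
Duration = 3 × 60000 / 50 = 180000 / 50
= 3600.0 ms


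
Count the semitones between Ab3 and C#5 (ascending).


Solution.
Absolute semitone position = octave×12 + chromatic position
Ab3: 3×12 + 8 = 44
C#5: 5×12 + 1 = 61
Difference = 61 - 44 = 17
= 17 semitones


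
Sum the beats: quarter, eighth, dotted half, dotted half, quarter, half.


Beat values:
  quarter = 1 beat
  eighth = 0.5 beats
  dotted half = 3 beats
  dotted half = 3 beats
  quarter = 1 beat
  half = 2 beats
Sum = 1 + 0.5 + 3 + 3 + 1 + 2
= 10.5 beats


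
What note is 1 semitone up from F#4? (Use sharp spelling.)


Working:
F#4: chromatic position 6 in octave 4 → absolute = 4×12 + 6 = 54
Transpose up 1: 54 + 1 = 55
55 = 4×12 + 7 → G in octave 4
Result = G4


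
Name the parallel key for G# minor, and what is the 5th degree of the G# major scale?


Let's work it out.
Parallel keys share the same tonic but differ in mode
G# minor → parallel is G# major
G# major scale: G# A# B# C# D# E# F##
= G# major; 5th degree = D#


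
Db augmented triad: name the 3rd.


Step by step:
Augmented triad = root + major 3rd (4 semitones) + augmented 5th (8 semitones)
A triad on Db stacks thirds, so the chord tones use letter names D-F-A
Root: Db
Major 3rd above Db: F
Augmented 5th above Db: A
The 3rd = F


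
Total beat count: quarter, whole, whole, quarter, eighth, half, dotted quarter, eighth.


Solution.
Beat values:
  quarter = 1 beat
  whole = 4 beats
  whole = 4 beats
  quarter = 1 beat
  eighth = 0.5 beats
  half = 2 beats
  dotted quarter = 1.5 beats
  eighth = 0.5 beats
Sum = 1 + 4 + 4 + 1 + 0.5 + 2 + 1.5 + 0.5
= 14.5 beats


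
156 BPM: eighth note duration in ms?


Step by step:
One quarter-note beat = 60000 / BPM = 60000 / 156 ms
Eighth note = 1/2 × quarter note
Duration = 1/2 × 60000 / 156 = 30000 / 156
= 192.3 ms


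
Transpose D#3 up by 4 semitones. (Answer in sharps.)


Reasoning:
D#3: chromatic position 3 in octave 3 → absolute = 3×12 + 3 = 39
Transpose up 4: 39 + 4 = 43
43 = 3×12 + 7 → G in octave 3
Result = G3


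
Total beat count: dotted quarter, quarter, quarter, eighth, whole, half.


Working:
Beat values:
  dotted quarter = 1.5 beats
  quarter = 1 beat
  quarter = 1 beat
  eighth = 0.5 beats
  whole = 4 beats
  half = 2 beats
Sum = 1.5 + 1 + 1 + 0.5 + 4 + 2
= 10 beats


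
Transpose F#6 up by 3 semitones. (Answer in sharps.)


Step by step:
F#6: chromatic position 6 in octave 6 → absolute = 6×12 + 6 = 78
Transpose up 3: 78 + 3 = 81
81 = 6×12 + 9 → A in octave 6
Result = A6


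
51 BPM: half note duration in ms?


Working:
One quarter-note beat = 60000 / BPM = 60000 / 51 ms
Half note = 2 × quarter note
Duration = 2 × 60000 / 51 = 120000 / 51
= 2352.9 ms


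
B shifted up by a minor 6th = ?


Working:
minor 6th: 6 letter names, 8 semitones
Letter: B + 5 → G
Pitch: B + 8 semitones, spelled as a G → G
= G


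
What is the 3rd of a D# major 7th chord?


Step by step:
Major 7th chord = root + major 3rd + perfect 5th + major 7th
Seventh chords stack in thirds, so the letter names are D-F-A-C
Root: D#
Major 3rd above D#: F##
Perfect 5th above D#: A#
Major 7th above D#: C##
The 3rd = F##


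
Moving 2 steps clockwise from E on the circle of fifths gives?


Each clockwise step on the circle of fifths moves up a perfect 5th
From E: E → B → F#/Gb
= F#/Gb


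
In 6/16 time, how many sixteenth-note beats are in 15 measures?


Reasoning:
Time signature 6/16: the bottom number 16 means the sixteenth note gets one count
The top number 6 means 6 sixteenth-note beats per measure
Total = 6 × 15 measures
= 90 sixteenth-note beats


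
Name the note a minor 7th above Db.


Step by step:
A 7th spans 7 letter names, so from D we land on C
A minor 7th = 10 semitones above Db
Spell C at that pitch: Cb
= Cb


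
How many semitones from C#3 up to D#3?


Absolute semitone position = octave×12 + chromatic position
C#3: 3×12 + 1 = 37
D#3: 3×12 + 3 = 39
Difference = 39 - 37 = 2
= 2 semitones


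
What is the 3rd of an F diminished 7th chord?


Diminished 7th chord = root + minor 3rd + diminished 5th + diminished 7th
Seventh chords stack in thirds, so the letter names are F-A-C-E
Root: F
Minor 3rd above F: Ab
Diminished 5th above F: Cb
Diminished 7th above F: Ebb
The 3rd = Ab


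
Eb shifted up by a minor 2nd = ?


minor 2nd: 2 letter names, 1 semitones
Letter: E + 1 → F
Pitch: Eb + 1 semitones, spelled as an F → Fb
= Fb


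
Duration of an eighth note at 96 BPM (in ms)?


Working:
One quarter-note beat = 60000 / BPM = 60000 / 96 ms
Eighth note = 1/2 × quarter note
Duration = 1/2 × 60000 / 96 = 30000 / 96
= 312.5 ms


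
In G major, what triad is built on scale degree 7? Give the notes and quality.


Reasoning:
G major scale: G A B C D E F#
Diatonic triad on degree 7 stacks scale notes 7, 2, 4: F# A C
F#→A = 3 semitones; F#→C = 6 semitones → diminished triad
= F# A C (diminished)


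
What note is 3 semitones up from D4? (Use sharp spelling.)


Reasoning:
D4: chromatic position 2 in octave 4 → absolute = 4×12 + 2 = 50
Transpose up 3: 50 + 3 = 53
53 = 4×12 + 5 → F in octave 4
Result = F4


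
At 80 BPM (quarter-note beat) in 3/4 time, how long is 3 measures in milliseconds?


Let's work it out.
Quarter-note beat duration = 60000 / 80 ms
Beats per measure (3/4) = 3
One measure = 3 × 60000 / 80 = 180000 / 80 ms
3 measures = 3 × 180000 / 80 = 540000 / 80
= 6750.0 ms


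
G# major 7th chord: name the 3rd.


Major 7th chord = root + major 3rd + perfect 5th + major 7th
Seventh chords stack in thirds, so the letter names are G-B-D-F
Root: G#
Major 3rd above G#: B#
Perfect 5th above G#: D#
Major 7th above G#: F##
The 3rd = B#


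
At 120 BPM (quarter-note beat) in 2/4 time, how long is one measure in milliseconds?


Working:
Quarter-note beat duration = 60000 / 120 ms
Beats per measure (2/4) = 2
One measure = 2 × 60000 / 120 = 120000 / 120 ms
= 1000.0 ms


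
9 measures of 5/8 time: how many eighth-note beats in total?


Time signature 5/8: the bottom number 8 means the eighth note gets one count
The top number 5 means 5 eighth-note beats per measure
Total = 5 × 9 measures
= 45 eighth-note beats


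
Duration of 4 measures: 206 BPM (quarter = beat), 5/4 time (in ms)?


Quarter-note beat duration = 60000 / 206 ms
Beats per measure (5/4) = 5
One measure = 5 × 60000 / 206 = 300000 / 206 ms
4 measures = 4 × 300000 / 206 = 1200000 / 206
= 5825.2 ms


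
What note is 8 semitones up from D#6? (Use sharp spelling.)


Let's work it out.
D#6: chromatic position 3 in octave 6 → absolute = 6×12 + 3 = 75
Transpose up 8: 75 + 8 = 83
83 = 6×12 + 11 → B in octave 6
Result = B6


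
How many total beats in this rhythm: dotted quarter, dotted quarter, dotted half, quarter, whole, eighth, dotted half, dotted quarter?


Solution.
Beat values:
  dotted quarter = 1.5 beats
  dotted quarter = 1.5 beats
  dotted half = 3 beats
  quarter = 1 beat
  whole = 4 beats
  eighth = 0.5 beats
  dotted half = 3 beats
  dotted quarter = 1.5 beats
Sum = 1.5 + 1.5 + 3 + 1 + 4 + 0.5 + 3 + 1.5
= 16 beats


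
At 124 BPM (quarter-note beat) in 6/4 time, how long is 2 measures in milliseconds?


Quarter-note beat duration = 60000 / 124 ms
Beats per measure (6/4) = 6
One measure = 6 × 60000 / 124 = 360000 / 124 ms
2 measures = 2 × 360000 / 124 = 720000 / 124
= 5806.5 ms


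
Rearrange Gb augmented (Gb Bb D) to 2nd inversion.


Root position: Gb Bb D
2nd inversion: move root and 3rd up an octave
Bass note: D
Notes (bottom to top) = D Gb Bb


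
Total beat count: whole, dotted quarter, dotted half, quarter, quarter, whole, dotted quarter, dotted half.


Working:
Beat values:
  whole = 4 beats
  dotted quarter = 1.5 beats
  dotted half = 3 beats
  quarter = 1 beat
  quarter = 1 beat
  whole = 4 beats
  dotted quarter = 1.5 beats
  dotted half = 3 beats
Sum = 4 + 1.5 + 3 + 1 + 1 + 4 + 1.5 + 3
= 19 beats
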